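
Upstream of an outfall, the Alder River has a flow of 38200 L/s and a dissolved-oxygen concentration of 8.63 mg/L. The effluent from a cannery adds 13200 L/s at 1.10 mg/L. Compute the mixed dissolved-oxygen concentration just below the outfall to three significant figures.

Flow-weighted mixing: C = (Q_r C_r + Q_w C_w)/(Q_r + Q_w)
= (38200×8.63 + 13200×1.10)/(38200 + 13200) = 344200/51400 = 6.696 mg/L.

6.70 mg/L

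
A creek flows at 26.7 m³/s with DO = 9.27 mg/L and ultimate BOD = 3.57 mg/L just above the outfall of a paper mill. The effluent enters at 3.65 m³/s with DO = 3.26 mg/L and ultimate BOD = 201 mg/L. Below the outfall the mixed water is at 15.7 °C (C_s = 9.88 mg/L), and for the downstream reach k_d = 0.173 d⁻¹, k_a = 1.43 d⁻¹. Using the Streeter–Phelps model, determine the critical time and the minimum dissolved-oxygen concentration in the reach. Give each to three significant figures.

t_c ≈ 1.33 d; minimum DO ≈ 7.26 mg/L

Mixed DO = (26.7×9.27 + 3.65×3.26)/(26.7+3.65) = 259.4/30.35 = 8.547 mg/L.
Mixed L₀ = (26.7×3.57 + 3.65×201)/(30.35) = 829.0/30.35 = 27.31 mg/L.
Initial deficit D₀ = C_s − DO₀ = 9.88 − 8.547 = 1.333 mg/L.
t_c = (1/1.257) ln[(1.43/0.173)(1 − 1.333×1.257/(0.173×27.31))] = 0.7955 × ln(5.335) = 1.332 d.
D_c = (0.173/1.43) × 27.31 × e^(−0.173×1.332) = 0.1210 × 27.31 × 0.7942 = 2.624 mg/L.
Minimum DO = 9.88 − 2.624 = 7.256 mg/L.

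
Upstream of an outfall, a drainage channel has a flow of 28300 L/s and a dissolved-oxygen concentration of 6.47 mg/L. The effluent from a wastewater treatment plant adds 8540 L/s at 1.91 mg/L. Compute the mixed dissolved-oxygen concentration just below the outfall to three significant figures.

Flow-weighted mixing: C = (Q_r C_r + Q_w C_w)/(Q_r + Q_w)
= (28300×6.47 + 8540×1.91)/(28300 + 8540) = 199400/36840 = 5.413 mg/L.

5.41 mg/L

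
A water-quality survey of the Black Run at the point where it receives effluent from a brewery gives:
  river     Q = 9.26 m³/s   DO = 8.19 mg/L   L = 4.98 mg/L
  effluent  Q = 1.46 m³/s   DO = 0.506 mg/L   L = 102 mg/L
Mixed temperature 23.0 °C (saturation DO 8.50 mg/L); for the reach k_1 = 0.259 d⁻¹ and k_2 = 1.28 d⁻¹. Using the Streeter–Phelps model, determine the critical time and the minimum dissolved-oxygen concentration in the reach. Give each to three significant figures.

Mixed DO = (9.26×8.19 + 1.46×0.506)/(9.26+1.46) = 76.58/10.72 = 7.143 mg/L.
Mixed L₀ = (9.26×4.98 + 1.46×102)/(10.72) = 195.0/10.72 = 18.19 mg/L.
Initial deficit D₀ = C_s − DO₀ = 8.50 − 7.143 = 1.357 mg/L.
t_c = (1/1.021) ln[(1.28/0.259)(1 − 1.357×1.021/(0.259×18.19))] = 0.9794 × ln(3.489) = 1.224 d.
D_c = (0.259/1.28) × 18.19 × e^(−0.259×1.224) = 0.2023 × 18.19 × 0.7283 = 2.681 mg/L.
Minimum DO = 8.50 − 2.681 = 5.819 mg/L.

t_c ≈ 1.22 d; minimum DO ≈ 5.82 mg/L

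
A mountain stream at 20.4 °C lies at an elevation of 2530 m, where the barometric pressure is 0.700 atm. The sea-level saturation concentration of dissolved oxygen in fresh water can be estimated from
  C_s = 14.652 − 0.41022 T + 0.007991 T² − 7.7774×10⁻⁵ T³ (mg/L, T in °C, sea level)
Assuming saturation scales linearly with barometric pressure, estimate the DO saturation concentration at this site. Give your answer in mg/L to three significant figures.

At sea level: C_s = 14.652 − 0.41022×20.4 + 0.007991×20.4² − 7.7774×10⁻⁵×20.4³ = 8.949 mg/L.
Pressure correction: C_s' = 8.949 × 0.700 = 6.264 mg/L.

C_s ≈ 6.26 mg/L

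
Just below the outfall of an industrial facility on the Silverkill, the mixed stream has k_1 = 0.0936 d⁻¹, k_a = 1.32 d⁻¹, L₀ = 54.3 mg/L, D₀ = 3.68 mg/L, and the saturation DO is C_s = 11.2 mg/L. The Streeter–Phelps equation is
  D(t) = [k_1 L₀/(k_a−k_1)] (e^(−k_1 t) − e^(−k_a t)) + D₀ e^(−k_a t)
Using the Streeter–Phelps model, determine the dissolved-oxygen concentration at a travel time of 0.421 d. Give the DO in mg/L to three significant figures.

k_1 L₀/(k_a−k_1) = 0.0936×54.3/(1.32−0.0936) = 5.082/1.226 = 4.144 mg/L.
e^(−k_1 t) = e^(−0.0936×0.4210) = 0.9614; e^(−k_a t) = e^(−1.32×0.4210) = 0.5737.
D = 4.144 × (0.9614 − 0.5737) + 3.68 × 0.5737 = 1.607 + 2.111 = 3.718 mg/L.
DO = C_s − D = 11.2 − 3.718 = 7.482 mg/L.

DO ≈ 7.48 mg/L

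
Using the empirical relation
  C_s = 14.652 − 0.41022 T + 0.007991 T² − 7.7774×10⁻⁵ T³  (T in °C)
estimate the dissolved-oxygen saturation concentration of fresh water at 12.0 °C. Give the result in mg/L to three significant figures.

C_s = 14.652 − 0.41022×12.0 + 0.007991×12.0² − 7.7774×10⁻⁵×12.0³ = 10.75 mg/L.

C_s ≈ 10.7 mg/L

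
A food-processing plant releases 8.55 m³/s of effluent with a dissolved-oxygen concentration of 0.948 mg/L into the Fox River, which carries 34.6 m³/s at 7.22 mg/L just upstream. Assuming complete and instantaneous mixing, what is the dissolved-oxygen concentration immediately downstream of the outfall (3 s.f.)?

5.98 mg/L

Flow-weighted mixing: C = (Q_r C_r + Q_w C_w)/(Q_r + Q_w)
= (34.6×7.22 + 8.55×0.948)/(34.6 + 8.55) = 257.9/43.15 = 5.977 mg/L.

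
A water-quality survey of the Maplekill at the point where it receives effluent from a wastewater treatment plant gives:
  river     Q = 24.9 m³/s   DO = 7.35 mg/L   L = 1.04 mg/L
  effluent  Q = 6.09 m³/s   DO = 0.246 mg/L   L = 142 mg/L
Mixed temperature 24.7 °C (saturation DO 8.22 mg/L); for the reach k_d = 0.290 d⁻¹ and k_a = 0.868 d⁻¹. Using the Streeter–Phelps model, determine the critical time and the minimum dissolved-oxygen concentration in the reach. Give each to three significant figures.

Mixed DO = (24.9×7.35 + 6.09×0.246)/(24.9+6.09) = 184.5/30.99 = 5.954 mg/L.
Mixed L₀ = (24.9×1.04 + 6.09×142)/(30.99) = 890.7/30.99 = 28.74 mg/L.
Initial deficit D₀ = C_s − DO₀ = 8.22 − 5.954 = 2.266 mg/L.
t_c = (1/0.5780) ln[(0.868/0.290)(1 − 2.266×0.5780/(0.290×28.74))] = 1.730 × ln(2.523) = 1.601 d.
D_c = (0.290/0.868) × 28.74 × e^(−0.290×1.601) = 0.3341 × 28.74 × 0.6286 = 6.036 mg/L.
Minimum DO = 8.22 − 6.036 = 2.184 mg/L.

t_c ≈ 1.60 d; minimum DO ≈ 2.18 mg/L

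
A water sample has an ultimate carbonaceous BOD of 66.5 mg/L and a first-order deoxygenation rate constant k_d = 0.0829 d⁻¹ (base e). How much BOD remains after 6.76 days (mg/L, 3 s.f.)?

L ≈ 38.0 mg/L

L_t = L₀ e^(−k_d t) = 66.5 × e^(−0.0829×6.76) = 66.5 × 0.5710 = 37.97 mg/L.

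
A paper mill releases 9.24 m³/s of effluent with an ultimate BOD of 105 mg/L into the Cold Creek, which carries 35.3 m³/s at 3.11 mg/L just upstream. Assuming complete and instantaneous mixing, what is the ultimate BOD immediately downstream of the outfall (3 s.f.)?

Flow-weighted mixing: C = (Q_r C_r + Q_w C_w)/(Q_r + Q_w)
= (35.3×3.11 + 9.24×105)/(35.3 + 9.24) = 1080/44.54 = 24.25 mg/L.

24.2 mg/L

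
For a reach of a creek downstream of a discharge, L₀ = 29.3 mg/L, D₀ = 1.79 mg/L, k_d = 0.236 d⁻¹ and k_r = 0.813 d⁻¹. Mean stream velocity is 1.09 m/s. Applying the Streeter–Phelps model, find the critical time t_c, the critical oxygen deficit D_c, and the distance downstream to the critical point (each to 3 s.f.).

With k_r/k_d = 3.445 and 1 − D₀(k_r−k_d)/(k_d L₀) = 0.8506,
t_c = ln(3.445 × 0.8506) / (0.813 − 0.236) = ln(2.930) / 0.5770 = 1.075/0.5770 = 1.863 d.
D_c = (k_d/k_r) L₀ e^(−k_d t_c) = (0.236/0.813) × 29.3 × e^(−0.236×1.863) = 0.2903 × 29.3 × 0.6442 = 5.479 mg/L.
x_c = v t_c = 1.09 m/s × 1.863 d × 86400 s/d = 175500 m ≈ 175 km.

t_c ≈ 1.86 d; D_c ≈ 5.48 mg/L; x_c ≈ 175 km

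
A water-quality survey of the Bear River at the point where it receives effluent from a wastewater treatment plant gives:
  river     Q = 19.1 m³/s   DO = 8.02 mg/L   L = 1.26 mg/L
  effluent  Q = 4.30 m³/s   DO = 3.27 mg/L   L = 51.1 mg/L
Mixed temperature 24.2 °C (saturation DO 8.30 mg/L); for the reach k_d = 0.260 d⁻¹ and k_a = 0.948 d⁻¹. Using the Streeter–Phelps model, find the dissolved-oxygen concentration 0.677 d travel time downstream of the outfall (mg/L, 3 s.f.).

DO ≈ 6.46 mg/L

Mixed DO = (19.1×8.02 + 4.30×3.27)/(19.1+4.30) = 167.2/23.40 = 7.147 mg/L.
Mixed L₀ = (19.1×1.26 + 4.30×51.1)/(23.40) = 243.8/23.40 = 10.42 mg/L.
Initial deficit D₀ = C_s − DO₀ = 8.30 − 7.147 = 1.153 mg/L.
D(0.677) = [0.260×10.42/(0.948−0.260)](e^(−0.260×0.677) − e^(−0.948×0.677)) + 1.153 e^(−0.948×0.677)
= 3.937 × (0.8386 − 0.5263) + 1.153 × 0.5263 = 1.836 mg/L.
DO = 8.30 − 1.836 = 6.464 mg/L.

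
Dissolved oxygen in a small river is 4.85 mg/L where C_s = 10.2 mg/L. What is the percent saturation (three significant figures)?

% saturation = C/C_s × 100 = 4.85/10.2 × 100 = 47.5 %.

47.5 % saturation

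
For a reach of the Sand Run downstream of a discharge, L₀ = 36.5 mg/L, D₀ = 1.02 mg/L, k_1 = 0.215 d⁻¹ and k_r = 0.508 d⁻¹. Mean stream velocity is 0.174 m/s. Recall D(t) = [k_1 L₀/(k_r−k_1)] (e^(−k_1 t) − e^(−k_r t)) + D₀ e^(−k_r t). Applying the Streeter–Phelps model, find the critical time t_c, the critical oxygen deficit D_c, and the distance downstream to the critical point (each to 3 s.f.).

t_c = [1/(k_r−k_1)] ln[(k_r/k_1)(1 − D₀(k_r−k_1)/(k_1 L₀))]
= [1/(0.508−0.215)] ln[(0.508/0.215)(1 − 1.02×0.2930/(0.215×36.5))]
= (1/0.2930) ln[2.363 × 0.9619] = 3.413 × ln(2.273) = 3.413 × 0.8210 = 2.802 d.
D_c = (k_1/k_r) L₀ e^(−k_1 t_c) = (0.215/0.508) × 36.5 × e^(−0.215×2.802) = 0.4232 × 36.5 × 0.5475 = 8.457 mg/L.
x_c = v t_c = 0.174 m/s × 2.802 d × 86400 s/d = 42130 m ≈ 42.1 km.

t_c ≈ 2.80 d; D_c ≈ 8.46 mg/L; x_c ≈ 42.1 km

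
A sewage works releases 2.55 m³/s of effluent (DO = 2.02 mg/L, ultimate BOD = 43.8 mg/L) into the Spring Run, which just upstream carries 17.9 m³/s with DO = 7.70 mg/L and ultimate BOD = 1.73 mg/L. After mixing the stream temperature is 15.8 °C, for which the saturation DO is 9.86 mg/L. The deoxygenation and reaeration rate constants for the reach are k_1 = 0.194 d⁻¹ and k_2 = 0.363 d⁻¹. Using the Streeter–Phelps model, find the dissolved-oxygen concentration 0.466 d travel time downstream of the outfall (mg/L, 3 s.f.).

DO ≈ 6.88 mg/L

Mixed DO = (17.9×7.70 + 2.55×2.02)/(17.9+2.55) = 143.0/20.45 = 6.992 mg/L.
Mixed L₀ = (17.9×1.73 + 2.55×43.8)/(20.45) = 142.7/20.45 = 6.976 mg/L.
Initial deficit D₀ = C_s − DO₀ = 9.86 − 6.992 = 2.868 mg/L.
D(0.466) = [0.194×6.976/(0.363−0.194)](e^(−0.194×0.466) − e^(−0.363×0.466)) + 2.868 e^(−0.363×0.466)
= 8.008 × (0.9136 − 0.8444) + 2.868 × 0.8444 = 2.976 mg/L.
DO = 9.86 − 2.976 = 6.884 mg/L.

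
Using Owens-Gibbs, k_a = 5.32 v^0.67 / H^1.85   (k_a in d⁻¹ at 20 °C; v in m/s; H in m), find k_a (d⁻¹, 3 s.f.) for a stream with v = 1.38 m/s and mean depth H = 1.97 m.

k_a ≈ 1.88 d⁻¹

k_a = 5.32 × 1.38^0.67 / 1.97^1.85 = 5.32 × 1.241 / 3.506 = 1.883 d⁻¹.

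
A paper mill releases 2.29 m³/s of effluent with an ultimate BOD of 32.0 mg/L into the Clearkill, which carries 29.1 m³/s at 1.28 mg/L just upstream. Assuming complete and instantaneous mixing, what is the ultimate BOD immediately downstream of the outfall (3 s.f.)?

Flow-weighted mixing: C = (Q_r C_r + Q_w C_w)/(Q_r + Q_w)
= (29.1×1.28 + 2.29×32.0)/(29.1 + 2.29) = 110.5/31.39 = 3.521 mg/L.

3.52 mg/L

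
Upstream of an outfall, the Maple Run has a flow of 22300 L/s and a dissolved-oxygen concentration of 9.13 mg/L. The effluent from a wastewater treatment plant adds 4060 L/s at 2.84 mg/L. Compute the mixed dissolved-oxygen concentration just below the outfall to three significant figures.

Flow-weighted mixing: C = (Q_r C_r + Q_w C_w)/(Q_r + Q_w)
= (22300×9.13 + 4060×2.84)/(22300 + 4060) = 215100/26360 = 8.161 mg/L.

8.16 mg/L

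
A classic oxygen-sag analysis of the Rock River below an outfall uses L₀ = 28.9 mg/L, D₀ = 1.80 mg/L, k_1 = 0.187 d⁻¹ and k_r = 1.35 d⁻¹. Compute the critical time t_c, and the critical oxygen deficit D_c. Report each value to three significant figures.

t_c ≈ 1.28 d; D_c ≈ 3.15 mg/L

At the critical point dD/dt = 0, so k_1 L₀ e^(−k_1 t) = k_r D. Substituting D(t) from the Streeter–Phelps equation and solving for t gives
t_c = ln[(k_r/k_1)(1 − D₀(k_r−k_1)/(k_1 L₀))] / (k_r−k_1).
Here k_r−k_1 = 1.163 d⁻¹ and 1 − D₀(k_r−k_1)/(k_1 L₀) = 1 − 1.80×1.163/(0.187×28.9) = 0.6126, so
t_c = ln(7.219 × 0.6126) / 1.163 = 1.487 / 1.163 = 1.278 d.
L(t_c) = L₀ e^(−k_1 t_c) = 28.9 × 0.7874 = 22.75 mg/L, and at the critical point k_r D_c = k_1 L, so D_c = (0.187/1.35) × 22.75 = 3.152 mg/L.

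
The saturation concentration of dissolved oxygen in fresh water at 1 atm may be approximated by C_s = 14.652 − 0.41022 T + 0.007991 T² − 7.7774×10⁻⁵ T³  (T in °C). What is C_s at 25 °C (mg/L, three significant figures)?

C_s ≈ 8.18 mg/L

C_s = 14.652 − 0.41022×25 + 0.007991×25² − 7.7774×10⁻⁵×25³ = 8.176 mg/L.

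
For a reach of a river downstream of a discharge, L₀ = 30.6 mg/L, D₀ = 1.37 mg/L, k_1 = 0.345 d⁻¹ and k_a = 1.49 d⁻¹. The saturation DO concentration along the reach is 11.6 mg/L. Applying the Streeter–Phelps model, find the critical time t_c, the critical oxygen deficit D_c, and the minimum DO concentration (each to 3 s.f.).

At the critical point dD/dt = 0, so k_1 L₀ e^(−k_1 t) = k_a D. Substituting D(t) from the Streeter–Phelps equation and solving for t gives
t_c = ln[(k_a/k_1)(1 − D₀(k_a−k_1)/(k_1 L₀))] / (k_a−k_1).
Here k_a−k_1 = 1.145 d⁻¹ and 1 − D₀(k_a−k_1)/(k_1 L₀) = 1 − 1.37×1.145/(0.345×30.6) = 0.8514, so
t_c = ln(4.319 × 0.8514) / 1.145 = 1.302 / 1.145 = 1.137 d.
L(t_c) = L₀ e^(−k_1 t_c) = 30.6 × 0.6755 = 20.67 mg/L, and at the critical point k_a D_c = k_1 L, so D_c = (0.345/1.49) × 20.67 = 4.786 mg/L.
Minimum DO = C_s − D_c = 11.6 − 4.786 = 6.814 mg/L.

t_c ≈ 1.14 d; D_c ≈ 4.79 mg/L; min DO ≈ 6.81 mg/L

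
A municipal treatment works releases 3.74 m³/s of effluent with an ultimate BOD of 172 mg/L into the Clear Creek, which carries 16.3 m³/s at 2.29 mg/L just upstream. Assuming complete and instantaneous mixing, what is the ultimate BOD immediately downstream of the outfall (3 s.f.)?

34.0 mg/L

Flow-weighted mixing: C = (Q_r C_r + Q_w C_w)/(Q_r + Q_w)
= (16.3×2.29 + 3.74×172)/(16.3 + 3.74) = 680.6/20.04 = 33.96 mg/L.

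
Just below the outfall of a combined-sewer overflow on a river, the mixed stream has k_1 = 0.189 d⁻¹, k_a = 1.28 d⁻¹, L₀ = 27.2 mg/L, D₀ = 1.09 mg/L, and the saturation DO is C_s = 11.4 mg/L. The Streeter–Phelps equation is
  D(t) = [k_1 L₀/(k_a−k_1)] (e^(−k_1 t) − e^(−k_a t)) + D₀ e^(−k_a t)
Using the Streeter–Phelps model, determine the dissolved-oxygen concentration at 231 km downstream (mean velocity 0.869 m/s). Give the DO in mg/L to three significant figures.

Travel time t = x/v = 231 km / (0.869 m/s) = 231000 m / 0.869 m/s = 265800 s = 3.077 d.
k_1 L₀/(k_a−k_1) = 0.189×27.2/(1.28−0.189) = 5.141/1.091 = 4.712 mg/L.
e^(−k_1 t) = e^(−0.189×3.077) = 0.5591; e^(−k_a t) = e^(−1.28×3.077) = 0.01948.
D = 4.712 × (0.5591 − 0.01948) + 1.09 × 0.01948 = 2.543 + 0.02124 = 2.564 mg/L.
DO = C_s − D = 11.4 − 2.564 = 8.836 mg/L.

DO ≈ 8.84 mg/L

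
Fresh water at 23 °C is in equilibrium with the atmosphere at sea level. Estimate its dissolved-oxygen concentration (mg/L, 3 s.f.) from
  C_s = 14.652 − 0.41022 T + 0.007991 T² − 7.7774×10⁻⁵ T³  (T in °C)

C_s ≈ 8.50 mg/L

C_s = 14.652 − 0.41022×23 + 0.007991×23² − 7.7774×10⁻⁵×23³ = 8.498 mg/L.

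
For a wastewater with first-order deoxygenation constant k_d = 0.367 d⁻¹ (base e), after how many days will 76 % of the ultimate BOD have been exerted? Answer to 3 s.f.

y/L₀ = 1 − e^(−k_d t) = 0.76 ⇒ e^(−k_d t) = 0.240
t = −ln(0.240) / 0.367 = 1.427 / 0.367 = 3.889 d.

t ≈ 3.89 d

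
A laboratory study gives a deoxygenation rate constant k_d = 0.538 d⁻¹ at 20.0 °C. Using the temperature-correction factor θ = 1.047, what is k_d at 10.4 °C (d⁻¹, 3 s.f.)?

k_d ≈ 0.346 d⁻¹

k_d(T₂) = k_d(T₁) · θ^(T₂−T₁) = 0.538 × 1.047^(10.4−20.0)
= 0.538 × 1.047^-9.60 = 0.538 × 0.6434 = 0.3462 d⁻¹.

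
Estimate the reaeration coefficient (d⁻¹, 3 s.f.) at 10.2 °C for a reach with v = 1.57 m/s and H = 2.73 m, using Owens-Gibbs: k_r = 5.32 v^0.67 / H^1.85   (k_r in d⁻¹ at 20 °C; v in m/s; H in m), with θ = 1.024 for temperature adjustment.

k_r(20) = 5.32 × 1.57^0.67 / 2.73^1.85 = 5.32 × 1.353 / 6.411 = 1.123 d⁻¹.
k_r(10.2) = 1.123 × 1.024^(10.2−20) = 1.123 × 0.7926 = 0.8899 d⁻¹.

k_r ≈ 0.890 d⁻¹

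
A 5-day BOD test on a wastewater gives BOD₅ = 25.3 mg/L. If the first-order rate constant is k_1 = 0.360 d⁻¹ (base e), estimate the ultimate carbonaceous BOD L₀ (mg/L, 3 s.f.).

BOD₅ = L₀(1 − e^(−5k_1)) ⇒ L₀ = BOD₅ / (1 − e^(−5×0.360))
= 25.3 / (1 − 0.1653) = 25.3 / 0.8347 = 30.31 mg/L.

L₀ ≈ 30.3 mg/L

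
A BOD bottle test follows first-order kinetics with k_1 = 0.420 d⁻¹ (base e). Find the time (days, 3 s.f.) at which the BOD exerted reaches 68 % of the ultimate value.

t ≈ 2.71 d

y/L₀ = 1 − e^(−k_1 t) = 0.68 ⇒ e^(−k_1 t) = 0.320
t = −ln(0.320) / 0.420 = 1.139 / 0.420 = 2.713 d.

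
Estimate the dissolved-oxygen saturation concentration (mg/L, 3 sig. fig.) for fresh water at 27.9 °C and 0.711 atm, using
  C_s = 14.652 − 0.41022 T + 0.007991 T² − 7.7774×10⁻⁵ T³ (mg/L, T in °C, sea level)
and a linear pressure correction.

At sea level: C_s = 14.652 − 0.41022×27.9 + 0.007991×27.9² − 7.7774×10⁻⁵×27.9³ = 7.738 mg/L.
Pressure correction: C_s' = 7.738 × 0.711 = 5.502 mg/L.

C_s ≈ 5.50 mg/L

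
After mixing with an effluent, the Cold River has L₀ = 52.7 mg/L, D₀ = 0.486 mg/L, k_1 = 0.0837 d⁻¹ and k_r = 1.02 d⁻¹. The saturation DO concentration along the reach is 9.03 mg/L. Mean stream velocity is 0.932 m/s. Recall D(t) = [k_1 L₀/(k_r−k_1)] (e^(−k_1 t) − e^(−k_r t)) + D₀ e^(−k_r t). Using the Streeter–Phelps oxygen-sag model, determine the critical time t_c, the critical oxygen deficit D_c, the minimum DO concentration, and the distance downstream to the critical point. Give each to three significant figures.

t_c ≈ 2.55 d; D_c ≈ 3.49 mg/L; min DO ≈ 5.54 mg/L; x_c ≈ 206 km

At the critical point dD/dt = 0, so k_1 L₀ e^(−k_1 t) = k_r D. Substituting D(t) from the Streeter–Phelps equation and solving for t gives
t_c = ln[(k_r/k_1)(1 − D₀(k_r−k_1)/(k_1 L₀))] / (k_r−k_1).
Here k_r−k_1 = 0.9363 d⁻¹ and 1 − D₀(k_r−k_1)/(k_1 L₀) = 1 − 0.486×0.9363/(0.0837×52.7) = 0.8968, so
t_c = ln(12.19 × 0.8968) / 0.9363 = 2.391 / 0.9363 = 2.554 d.
L(t_c) = L₀ e^(−k_1 t_c) = 52.7 × 0.8075 = 42.56 mg/L, and at the critical point k_r D_c = k_1 L, so D_c = (0.0837/1.02) × 42.56 = 3.492 mg/L.
Minimum DO = C_s − D_c = 9.03 − 3.492 = 5.538 mg/L.
x_c = v t_c = 0.932 m/s × 2.554 d × 86400 s/d = 205700 m ≈ 206 km.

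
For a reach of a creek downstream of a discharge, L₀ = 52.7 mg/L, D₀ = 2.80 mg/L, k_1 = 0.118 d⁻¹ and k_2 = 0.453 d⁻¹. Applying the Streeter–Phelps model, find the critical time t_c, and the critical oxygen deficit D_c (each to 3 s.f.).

At the critical point dD/dt = 0, so k_1 L₀ e^(−k_1 t) = k_2 D. Substituting D(t) from the Streeter–Phelps equation and solving for t gives
t_c = ln[(k_2/k_1)(1 − D₀(k_2−k_1)/(k_1 L₀))] / (k_2−k_1).
Here k_2−k_1 = 0.3350 d⁻¹ and 1 − D₀(k_2−k_1)/(k_1 L₀) = 1 − 2.80×0.3350/(0.118×52.7) = 0.8492, so
t_c = ln(3.839 × 0.8492) / 0.3350 = 1.182 / 0.3350 = 3.527 d.
D_c = (k_1/k_2) L₀ e^(−k_1 t_c) = (0.118/0.453) × 52.7 × e^(−0.118×3.527) = 0.2605 × 52.7 × 0.6595 = 9.054 mg/L.

t_c ≈ 3.53 d; D_c ≈ 9.05 mg/L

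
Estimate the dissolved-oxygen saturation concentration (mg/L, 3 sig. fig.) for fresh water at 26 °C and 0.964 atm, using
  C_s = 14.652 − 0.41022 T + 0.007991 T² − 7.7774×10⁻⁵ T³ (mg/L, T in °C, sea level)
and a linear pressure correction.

At sea level: C_s = 14.652 − 0.41022×26 + 0.007991×26² − 7.7774×10⁻⁵×26³ = 8.021 mg/L.
Pressure correction: C_s' = 8.021 × 0.964 = 7.732 mg/L.

C_s ≈ 7.73 mg/L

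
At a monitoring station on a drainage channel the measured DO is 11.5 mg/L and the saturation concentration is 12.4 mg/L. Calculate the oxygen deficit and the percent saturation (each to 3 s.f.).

D ≈ 0.900 mg/L; 92.7 % saturation

D = C_s − C = 12.4 − 11.5 = 0.900 mg/L.
% saturation = 11.5/12.4 × 100 = 92.7 %.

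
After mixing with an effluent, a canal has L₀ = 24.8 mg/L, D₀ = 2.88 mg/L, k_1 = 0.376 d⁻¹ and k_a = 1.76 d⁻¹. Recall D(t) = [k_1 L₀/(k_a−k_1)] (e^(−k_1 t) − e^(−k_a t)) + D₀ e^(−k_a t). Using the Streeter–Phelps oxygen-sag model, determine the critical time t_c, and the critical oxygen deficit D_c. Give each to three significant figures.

t_c ≈ 0.712 d; D_c ≈ 4.05 mg/L

With k_a/k_1 = 4.681 and 1 − D₀(k_a−k_1)/(k_1 L₀) = 0.5725,
t_c = ln(4.681 × 0.5725) / (1.76 − 0.376) = ln(2.680) / 1.384 = 0.9858/1.384 = 0.7123 d.
D_c = (k_1/k_a) L₀ e^(−k_1 t_c) = (0.376/1.76) × 24.8 × e^(−0.376×0.7123) = 0.2136 × 24.8 × 0.7650 = 4.053 mg/L.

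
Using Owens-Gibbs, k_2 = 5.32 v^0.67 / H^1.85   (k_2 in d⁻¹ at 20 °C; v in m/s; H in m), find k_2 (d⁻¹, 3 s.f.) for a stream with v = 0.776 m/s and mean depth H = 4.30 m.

k_2 ≈ 0.302 d⁻¹

k_2 = 5.32 × 0.776^0.67 / 4.30^1.85 = 5.32 × 0.8437 / 14.86 = 0.3021 d⁻¹.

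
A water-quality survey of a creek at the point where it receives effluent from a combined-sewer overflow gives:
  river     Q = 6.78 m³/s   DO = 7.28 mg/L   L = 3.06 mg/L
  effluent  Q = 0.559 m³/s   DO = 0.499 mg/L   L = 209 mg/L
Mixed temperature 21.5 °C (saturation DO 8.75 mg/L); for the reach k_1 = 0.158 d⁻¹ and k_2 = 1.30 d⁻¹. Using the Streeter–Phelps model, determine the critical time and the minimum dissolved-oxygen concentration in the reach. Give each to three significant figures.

t_c ≈ 0.574 d; minimum DO ≈ 6.67 mg/L

Mixed DO = (6.78×7.28 + 0.559×0.499)/(6.78+0.559) = 49.64/7.339 = 6.764 mg/L.
Mixed L₀ = (6.78×3.06 + 0.559×209)/(7.339) = 137.6/7.339 = 18.75 mg/L.
Initial deficit D₀ = C_s − DO₀ = 8.75 − 6.764 = 1.986 mg/L.
t_c = (1/1.142) ln[(1.30/0.158)(1 − 1.986×1.142/(0.158×18.75))] = 0.8757 × ln(1.926) = 0.5739 d.
D_c = (0.158/1.30) × 18.75 × e^(−0.158×0.5739) = 0.1215 × 18.75 × 0.9133 = 2.081 mg/L.
Minimum DO = 8.75 − 2.081 = 6.669 mg/L.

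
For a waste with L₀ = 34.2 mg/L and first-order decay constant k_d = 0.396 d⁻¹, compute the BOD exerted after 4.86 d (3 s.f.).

y ≈ 29.2 mg/L

y_t = L₀(1 − e^(−k_d t)) = 34.2 × (1 − e^(−0.396×4.86))
= 34.2 × (1 − 0.1459) = 34.2 × 0.8541 = 29.21 mg/L.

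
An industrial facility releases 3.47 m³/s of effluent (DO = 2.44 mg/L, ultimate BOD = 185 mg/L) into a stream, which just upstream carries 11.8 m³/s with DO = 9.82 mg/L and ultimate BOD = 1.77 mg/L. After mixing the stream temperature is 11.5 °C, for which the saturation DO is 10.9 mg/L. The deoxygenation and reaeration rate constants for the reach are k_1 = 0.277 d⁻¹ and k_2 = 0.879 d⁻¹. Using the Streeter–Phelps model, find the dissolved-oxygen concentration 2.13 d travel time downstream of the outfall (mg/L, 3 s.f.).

DO ≈ 2.48 mg/L

Mixed DO = (11.8×9.82 + 3.47×2.44)/(11.8+3.47) = 124.3/15.27 = 8.143 mg/L.
Mixed L₀ = (11.8×1.77 + 3.47×185)/(15.27) = 662.8/15.27 = 43.41 mg/L.
Initial deficit D₀ = C_s − DO₀ = 10.9 − 8.143 = 2.757 mg/L.
D(2.13) = [0.277×43.41/(0.879−0.277)](e^(−0.277×2.13) − e^(−0.879×2.13)) + 2.757 e^(−0.879×2.13)
= 19.97 × (0.5543 − 0.1538) + 2.757 × 0.1538 = 8.424 mg/L.
DO = 10.9 − 8.424 = 2.476 mg/L.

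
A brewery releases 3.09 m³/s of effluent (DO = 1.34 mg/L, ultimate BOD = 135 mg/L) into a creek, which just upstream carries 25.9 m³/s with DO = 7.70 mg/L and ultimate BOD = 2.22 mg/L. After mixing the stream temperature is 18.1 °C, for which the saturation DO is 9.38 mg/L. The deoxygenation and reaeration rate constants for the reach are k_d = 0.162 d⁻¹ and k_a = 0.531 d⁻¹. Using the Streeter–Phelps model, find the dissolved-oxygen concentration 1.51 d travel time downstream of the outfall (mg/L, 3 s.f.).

Mixed DO = (25.9×7.70 + 3.09×1.34)/(25.9+3.09) = 203.6/28.99 = 7.022 mg/L.
Mixed L₀ = (25.9×2.22 + 3.09×135)/(28.99) = 474.6/28.99 = 16.37 mg/L.
Initial deficit D₀ = C_s − DO₀ = 9.38 − 7.022 = 2.358 mg/L.
D(1.51) = [0.162×16.37/(0.531−0.162)](e^(−0.162×1.51) − e^(−0.531×1.51)) + 2.358 e^(−0.531×1.51)
= 7.188 × (0.7830 − 0.4485) + 2.358 × 0.4485 = 3.462 mg/L.
DO = 9.38 − 3.462 = 5.918 mg/L.

DO ≈ 5.92 mg/L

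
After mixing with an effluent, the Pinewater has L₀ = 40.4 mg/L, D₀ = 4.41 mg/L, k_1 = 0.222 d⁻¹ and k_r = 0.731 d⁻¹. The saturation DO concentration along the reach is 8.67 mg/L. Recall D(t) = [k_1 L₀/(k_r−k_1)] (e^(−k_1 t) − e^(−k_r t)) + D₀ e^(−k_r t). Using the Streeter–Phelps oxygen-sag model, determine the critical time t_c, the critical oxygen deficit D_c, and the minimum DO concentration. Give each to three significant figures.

t_c = [1/(k_r−k_1)] ln[(k_r/k_1)(1 − D₀(k_r−k_1)/(k_1 L₀))]
= [1/(0.731−0.222)] ln[(0.731/0.222)(1 − 4.41×0.5090/(0.222×40.4))]
= (1/0.5090) ln[3.293 × 0.7497] = 1.965 × ln(2.469) = 1.965 × 0.9037 = 1.775 d.
L(t_c) = L₀ e^(−k_1 t_c) = 40.4 × 0.6743 = 27.24 mg/L, and at the critical point k_r D_c = k_1 L, so D_c = (0.222/0.731) × 27.24 = 8.273 mg/L.
Minimum DO = C_s − D_c = 8.67 − 8.273 = 0.3974 mg/L.

t_c ≈ 1.78 d; D_c ≈ 8.27 mg/L; min DO ≈ 0.397 mg/L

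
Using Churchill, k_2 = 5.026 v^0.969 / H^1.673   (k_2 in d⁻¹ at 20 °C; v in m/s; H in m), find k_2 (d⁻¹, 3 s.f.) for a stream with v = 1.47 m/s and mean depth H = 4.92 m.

k_2 ≈ 0.508 d⁻¹

k_2 = 5.026 × 1.47^0.969 / 4.92^1.673 = 5.026 × 1.453 / 14.38 = 0.5078 d⁻¹.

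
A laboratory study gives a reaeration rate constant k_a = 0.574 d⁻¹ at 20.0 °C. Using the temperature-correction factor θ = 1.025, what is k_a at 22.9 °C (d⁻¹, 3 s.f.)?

k_a ≈ 0.617 d⁻¹

k_a(T₂) = k_a(T₁) · θ^(T₂−T₁) = 0.574 × 1.025^(22.9−20.0)
= 0.574 × 1.025^2.90 = 0.574 × 1.074 = 0.6166 d⁻¹.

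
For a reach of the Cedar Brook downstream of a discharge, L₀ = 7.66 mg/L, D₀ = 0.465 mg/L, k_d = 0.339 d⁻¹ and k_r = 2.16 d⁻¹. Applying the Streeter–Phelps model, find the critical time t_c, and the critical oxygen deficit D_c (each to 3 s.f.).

t_c ≈ 0.800 d; D_c ≈ 0.917 mg/L

With k_r/k_d = 6.372 and 1 − D₀(k_r−k_d)/(k_d L₀) = 0.6739,
t_c = ln(6.372 × 0.6739) / (2.16 − 0.339) = ln(4.294) / 1.821 = 1.457/1.821 = 0.8002 d.
L(t_c) = L₀ e^(−k_d t_c) = 7.66 × 0.7624 = 5.840 mg/L, and at the critical point k_r D_c = k_d L, so D_c = (0.339/2.16) × 5.840 = 0.9166 mg/L.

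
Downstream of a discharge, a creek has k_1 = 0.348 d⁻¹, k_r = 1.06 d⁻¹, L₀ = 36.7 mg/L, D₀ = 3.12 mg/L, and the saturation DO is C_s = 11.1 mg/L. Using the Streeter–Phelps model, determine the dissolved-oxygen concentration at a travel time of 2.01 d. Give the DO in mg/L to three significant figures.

DO ≈ 3.95 mg/L

k_1 L₀/(k_r−k_1) = 0.348×36.7/(1.06−0.348) = 12.77/0.7120 = 17.94 mg/L.
e^(−k_1 t) = e^(−0.348×2.010) = 0.4968; e^(−k_r t) = e^(−1.06×2.010) = 0.1188.
D = 17.94 × (0.4968 − 0.1188) + 3.12 × 0.1188 = 6.782 + 0.3705 = 7.152 mg/L.
DO = C_s − D = 11.1 − 7.152 = 3.948 mg/L.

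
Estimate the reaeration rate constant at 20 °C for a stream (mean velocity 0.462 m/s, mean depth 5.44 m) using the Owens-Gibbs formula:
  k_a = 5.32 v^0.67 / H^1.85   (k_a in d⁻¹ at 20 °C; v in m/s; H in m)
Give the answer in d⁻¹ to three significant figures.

k_a = 5.32 × 0.462^0.67 / 5.44^1.85 = 5.32 × 0.5961 / 22.95 = 0.1382 d⁻¹.

k_a ≈ 0.138 d⁻¹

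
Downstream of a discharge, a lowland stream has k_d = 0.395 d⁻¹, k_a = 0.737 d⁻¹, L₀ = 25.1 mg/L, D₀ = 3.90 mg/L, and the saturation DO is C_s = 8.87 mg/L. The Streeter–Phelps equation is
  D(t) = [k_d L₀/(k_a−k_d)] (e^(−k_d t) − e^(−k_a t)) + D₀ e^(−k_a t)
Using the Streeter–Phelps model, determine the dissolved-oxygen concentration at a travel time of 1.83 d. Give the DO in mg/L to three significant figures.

k_d L₀/(k_a−k_d) = 0.395×25.1/(0.737−0.395) = 9.915/0.3420 = 28.99 mg/L.
e^(−k_d t) = e^(−0.395×1.830) = 0.4854; e^(−k_a t) = e^(−0.737×1.830) = 0.2596.
D = 28.99 × (0.4854 − 0.2596) + 3.90 × 0.2596 = 6.546 + 1.012 = 7.558 mg/L.
DO = C_s − D = 8.87 − 7.558 = 1.312 mg/L.

DO ≈ 1.31 mg/L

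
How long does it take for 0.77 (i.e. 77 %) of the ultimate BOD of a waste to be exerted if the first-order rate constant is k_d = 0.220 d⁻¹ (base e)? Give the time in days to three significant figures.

y/L₀ = 1 − e^(−k_d t) = 0.77 ⇒ e^(−k_d t) = 0.230
t = −ln(0.230) / 0.220 = 1.470 / 0.220 = 6.680 d.

t ≈ 6.68 d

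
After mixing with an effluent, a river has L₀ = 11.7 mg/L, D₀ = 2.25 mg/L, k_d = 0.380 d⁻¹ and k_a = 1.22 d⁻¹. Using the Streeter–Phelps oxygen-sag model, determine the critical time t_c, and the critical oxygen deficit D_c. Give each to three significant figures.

t_c ≈ 0.730 d; D_c ≈ 2.76 mg/L

At the critical point dD/dt = 0, so k_d L₀ e^(−k_d t) = k_a D. Substituting D(t) from the Streeter–Phelps equation and solving for t gives
t_c = ln[(k_a/k_d)(1 − D₀(k_a−k_d)/(k_d L₀))] / (k_a−k_d).
Here k_a−k_d = 0.8400 d⁻¹ and 1 − D₀(k_a−k_d)/(k_d L₀) = 1 − 2.25×0.8400/(0.380×11.7) = 0.5749, so
t_c = ln(3.211 × 0.5749) / 0.8400 = 0.6129 / 0.8400 = 0.7296 d.
L(t_c) = L₀ e^(−k_d t_c) = 11.7 × 0.7579 = 8.867 mg/L, and at the critical point k_a D_c = k_d L, so D_c = (0.380/1.22) × 8.867 = 2.762 mg/L.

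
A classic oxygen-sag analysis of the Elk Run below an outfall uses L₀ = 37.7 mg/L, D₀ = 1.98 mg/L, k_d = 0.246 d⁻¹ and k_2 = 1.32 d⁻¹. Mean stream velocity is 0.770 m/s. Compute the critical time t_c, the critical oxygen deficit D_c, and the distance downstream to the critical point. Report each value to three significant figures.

With k_2/k_d = 5.366 and 1 − D₀(k_2−k_d)/(k_d L₀) = 0.7707,
t_c = ln(5.366 × 0.7707) / (1.32 − 0.246) = ln(4.135) / 1.074 = 1.420/1.074 = 1.322 d.
L(t_c) = L₀ e^(−k_d t_c) = 37.7 × 0.7224 = 27.23 mg/L, and at the critical point k_2 D_c = k_d L, so D_c = (0.246/1.32) × 27.23 = 5.076 mg/L.
x_c = v t_c = 0.770 m/s × 1.322 d × 86400 s/d = 87940 m ≈ 87.9 km.

t_c ≈ 1.32 d; D_c ≈ 5.08 mg/L; x_c ≈ 87.9 km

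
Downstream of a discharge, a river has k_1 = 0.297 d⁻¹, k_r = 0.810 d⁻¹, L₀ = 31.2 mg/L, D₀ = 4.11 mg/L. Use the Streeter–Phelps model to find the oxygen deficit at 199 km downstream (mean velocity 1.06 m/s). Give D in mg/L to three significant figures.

D ≈ 7.07 mg/L

Travel time t = x/v = 199 km / (1.06 m/s) = 199000 m / 1.06 m/s = 187700 s = 2.173 d.
k_1 L₀/(k_r−k_1) = 0.297×31.2/(0.810−0.297) = 9.266/0.5130 = 18.06 mg/L.
e^(−k_1 t) = e^(−0.297×2.173) = 0.5245; e^(−k_r t) = e^(−0.810×2.173) = 0.1720.
D = 18.06 × (0.5245 − 0.1720) + 4.11 × 0.1720 = 6.366 + 0.7071 = 7.073 mg/L.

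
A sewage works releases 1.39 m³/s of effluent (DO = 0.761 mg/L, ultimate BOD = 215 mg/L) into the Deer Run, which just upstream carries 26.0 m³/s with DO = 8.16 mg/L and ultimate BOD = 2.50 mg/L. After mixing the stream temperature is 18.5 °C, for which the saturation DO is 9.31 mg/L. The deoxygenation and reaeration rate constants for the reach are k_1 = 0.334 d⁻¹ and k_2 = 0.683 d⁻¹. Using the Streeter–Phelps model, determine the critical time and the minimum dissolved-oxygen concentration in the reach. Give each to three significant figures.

Mixed DO = (26.0×8.16 + 1.39×0.761)/(26.0+1.39) = 213.2/27.39 = 7.785 mg/L.
Mixed L₀ = (26.0×2.50 + 1.39×215)/(27.39) = 363.8/27.39 = 13.28 mg/L.
Initial deficit D₀ = C_s − DO₀ = 9.31 − 7.785 = 1.525 mg/L.
t_c = (1/0.3490) ln[(0.683/0.334)(1 − 1.525×0.3490/(0.334×13.28))] = 2.865 × ln(1.800) = 1.683 d.
D_c = (0.334/0.683) × 13.28 × e^(−0.334×1.683) = 0.4890 × 13.28 × 0.5699 = 3.702 mg/L.
Minimum DO = 9.31 − 3.702 = 5.608 mg/L.

t_c ≈ 1.68 d; minimum DO ≈ 5.61 mg/L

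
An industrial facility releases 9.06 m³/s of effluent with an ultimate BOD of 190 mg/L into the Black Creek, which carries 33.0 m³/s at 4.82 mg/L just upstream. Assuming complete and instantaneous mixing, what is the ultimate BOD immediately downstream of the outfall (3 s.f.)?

44.7 mg/L

Flow-weighted mixing: C = (Q_r C_r + Q_w C_w)/(Q_r + Q_w)
= (33.0×4.82 + 9.06×190)/(33.0 + 9.06) = 1880/42.06 = 44.71 mg/L.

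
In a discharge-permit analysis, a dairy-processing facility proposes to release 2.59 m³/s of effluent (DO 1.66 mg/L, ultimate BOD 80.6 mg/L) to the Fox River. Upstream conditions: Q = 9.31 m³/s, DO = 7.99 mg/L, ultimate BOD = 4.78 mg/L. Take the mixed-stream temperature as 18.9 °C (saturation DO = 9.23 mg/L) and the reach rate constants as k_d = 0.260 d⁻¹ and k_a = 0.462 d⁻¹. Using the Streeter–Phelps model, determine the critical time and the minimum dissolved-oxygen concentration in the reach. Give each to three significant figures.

Mixed DO = (9.31×7.99 + 2.59×1.66)/(9.31+2.59) = 78.69/11.90 = 6.612 mg/L.
Mixed L₀ = (9.31×4.78 + 2.59×80.6)/(11.90) = 253.3/11.90 = 21.28 mg/L.
Initial deficit D₀ = C_s − DO₀ = 9.23 − 6.612 = 2.618 mg/L.
t_c = (1/0.2020) ln[(0.462/0.260)(1 − 2.618×0.2020/(0.260×21.28))] = 4.950 × ln(1.607) = 2.349 d.
D_c = (0.260/0.462) × 21.28 × e^(−0.260×2.349) = 0.5628 × 21.28 × 0.5430 = 6.503 mg/L.
Minimum DO = 9.23 − 6.503 = 2.727 mg/L.

t_c ≈ 2.35 d; minimum DO ≈ 2.73 mg/L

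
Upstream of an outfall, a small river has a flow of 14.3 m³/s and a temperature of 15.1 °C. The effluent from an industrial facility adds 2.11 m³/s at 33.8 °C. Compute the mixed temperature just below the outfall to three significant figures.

17.5 °C

Flow-weighted mixing: C = (Q_r C_r + Q_w C_w)/(Q_r + Q_w)
= (14.3×15.1 + 2.11×33.8)/(14.3 + 2.11) = 287.2/16.41 = 17.50 °C.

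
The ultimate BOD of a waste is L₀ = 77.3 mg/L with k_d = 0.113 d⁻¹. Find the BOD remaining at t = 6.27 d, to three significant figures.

L ≈ 38.1 mg/L

L_t = L₀ e^(−k_d t) = 77.3 × e^(−0.113×6.27) = 77.3 × 0.4924 = 38.06 mg/L.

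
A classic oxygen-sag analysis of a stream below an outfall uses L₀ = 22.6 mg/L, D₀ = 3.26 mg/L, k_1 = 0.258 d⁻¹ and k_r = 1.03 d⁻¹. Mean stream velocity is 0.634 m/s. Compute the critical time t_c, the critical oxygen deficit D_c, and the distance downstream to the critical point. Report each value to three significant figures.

With k_r/k_1 = 3.992 and 1 − D₀(k_r−k_1)/(k_1 L₀) = 0.5684,
t_c = ln(3.992 × 0.5684) / (1.03 − 0.258) = ln(2.269) / 0.7720 = 0.8194/0.7720 = 1.061 d.
L(t_c) = L₀ e^(−k_1 t_c) = 22.6 × 0.7605 = 17.19 mg/L, and at the critical point k_r D_c = k_1 L, so D_c = (0.258/1.03) × 17.19 = 4.305 mg/L.
x_c = v t_c = 0.634 m/s × 1.061 d × 86400 s/d = 58140 m ≈ 58.1 km.

t_c ≈ 1.06 d; D_c ≈ 4.30 mg/L; x_c ≈ 58.1 km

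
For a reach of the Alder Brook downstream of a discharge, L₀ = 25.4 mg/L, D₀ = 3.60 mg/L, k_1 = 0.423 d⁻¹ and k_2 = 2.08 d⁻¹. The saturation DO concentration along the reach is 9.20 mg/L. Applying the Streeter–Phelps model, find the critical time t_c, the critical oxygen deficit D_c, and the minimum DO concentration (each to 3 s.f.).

t_c ≈ 0.472 d; D_c ≈ 4.23 mg/L; min DO ≈ 4.97 mg/L

At the critical point dD/dt = 0, so k_1 L₀ e^(−k_1 t) = k_2 D. Substituting D(t) from the Streeter–Phelps equation and solving for t gives
t_c = ln[(k_2/k_1)(1 − D₀(k_2−k_1)/(k_1 L₀))] / (k_2−k_1).
Here k_2−k_1 = 1.657 d⁻¹ and 1 − D₀(k_2−k_1)/(k_1 L₀) = 1 − 3.60×1.657/(0.423×25.4) = 0.4448, so
t_c = ln(4.917 × 0.4448) / 1.657 = 0.7826 / 1.657 = 0.4723 d.
D_c = (k_1/k_2) L₀ e^(−k_1 t_c) = (0.423/2.08) × 25.4 × e^(−0.423×0.4723) = 0.2034 × 25.4 × 0.8189 = 4.230 mg/L.
Minimum DO = C_s − D_c = 9.20 − 4.230 = 4.970 mg/L.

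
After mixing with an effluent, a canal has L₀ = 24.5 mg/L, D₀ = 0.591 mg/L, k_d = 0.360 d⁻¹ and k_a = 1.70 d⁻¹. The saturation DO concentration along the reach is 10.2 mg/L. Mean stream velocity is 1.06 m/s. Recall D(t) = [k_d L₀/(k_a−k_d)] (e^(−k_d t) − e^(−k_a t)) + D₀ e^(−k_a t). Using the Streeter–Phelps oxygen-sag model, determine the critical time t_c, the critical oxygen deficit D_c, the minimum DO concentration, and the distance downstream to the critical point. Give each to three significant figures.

At the critical point dD/dt = 0, so k_d L₀ e^(−k_d t) = k_a D. Substituting D(t) from the Streeter–Phelps equation and solving for t gives
t_c = ln[(k_a/k_d)(1 − D₀(k_a−k_d)/(k_d L₀))] / (k_a−k_d).
Here k_a−k_d = 1.340 d⁻¹ and 1 − D₀(k_a−k_d)/(k_d L₀) = 1 − 0.591×1.340/(0.360×24.5) = 0.9102, so
t_c = ln(4.722 × 0.9102) / 1.340 = 1.458 / 1.340 = 1.088 d.
L(t_c) = L₀ e^(−k_d t_c) = 24.5 × 0.6759 = 16.56 mg/L, and at the critical point k_a D_c = k_d L, so D_c = (0.360/1.70) × 16.56 = 3.507 mg/L.
Minimum DO = C_s − D_c = 10.2 − 3.507 = 6.693 mg/L.
x_c = v t_c = 1.06 m/s × 1.088 d × 86400 s/d = 99660 m ≈ 99.7 km.

t_c ≈ 1.09 d; D_c ≈ 3.51 mg/L; min DO ≈ 6.69 mg/L; x_c ≈ 99.7 km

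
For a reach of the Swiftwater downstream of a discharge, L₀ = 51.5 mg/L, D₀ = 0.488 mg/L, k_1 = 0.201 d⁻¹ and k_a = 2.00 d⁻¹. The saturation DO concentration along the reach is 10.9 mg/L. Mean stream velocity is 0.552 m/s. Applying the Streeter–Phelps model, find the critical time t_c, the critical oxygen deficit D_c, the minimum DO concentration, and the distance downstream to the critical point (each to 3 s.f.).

t_c = [1/(k_a−k_1)] ln[(k_a/k_1)(1 − D₀(k_a−k_1)/(k_1 L₀))]
= [1/(2.00−0.201)] ln[(2.00/0.201)(1 − 0.488×1.799/(0.201×51.5))]
= (1/1.799) ln[9.950 × 0.9152] = 0.5559 × ln(9.106) = 0.5559 × 2.209 = 1.228 d.
D_c = (k_1/k_a) L₀ e^(−k_1 t_c) = (0.201/2.00) × 51.5 × e^(−0.201×1.228) = 0.1005 × 51.5 × 0.7813 = 4.044 mg/L.
Minimum DO = C_s − D_c = 10.9 − 4.044 = 6.856 mg/L.
x_c = v t_c = 0.552 m/s × 1.228 d × 86400 s/d = 58560 m ≈ 58.6 km.

t_c ≈ 1.23 d; D_c ≈ 4.04 mg/L; min DO ≈ 6.86 mg/L; x_c ≈ 58.6 km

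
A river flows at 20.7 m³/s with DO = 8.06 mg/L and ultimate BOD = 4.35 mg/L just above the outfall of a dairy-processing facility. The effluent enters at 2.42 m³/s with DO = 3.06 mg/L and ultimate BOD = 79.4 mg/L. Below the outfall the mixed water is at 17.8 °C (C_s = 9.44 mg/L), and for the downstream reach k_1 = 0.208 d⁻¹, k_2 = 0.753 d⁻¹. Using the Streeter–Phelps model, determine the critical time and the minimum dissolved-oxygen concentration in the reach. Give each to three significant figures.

Mixed DO = (20.7×8.06 + 2.42×3.06)/(20.7+2.42) = 174.2/23.12 = 7.537 mg/L.
Mixed L₀ = (20.7×4.35 + 2.42×79.4)/(23.12) = 282.2/23.12 = 12.21 mg/L.
Initial deficit D₀ = C_s − DO₀ = 9.44 − 7.537 = 1.903 mg/L.
t_c = (1/0.5450) ln[(0.753/0.208)(1 − 1.903×0.5450/(0.208×12.21))] = 1.835 × ln(2.141) = 1.397 d.
D_c = (0.208/0.753) × 12.21 × e^(−0.208×1.397) = 0.2762 × 12.21 × 0.7479 = 2.521 mg/L.
Minimum DO = 9.44 − 2.521 = 6.919 mg/L.

t_c ≈ 1.40 d; minimum DO ≈ 6.92 mg/L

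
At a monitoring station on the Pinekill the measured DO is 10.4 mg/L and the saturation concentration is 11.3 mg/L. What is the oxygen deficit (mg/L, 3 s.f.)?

D ≈ 0.900 mg/L

D = C_s − C = 11.3 − 10.4 = 0.900 mg/L.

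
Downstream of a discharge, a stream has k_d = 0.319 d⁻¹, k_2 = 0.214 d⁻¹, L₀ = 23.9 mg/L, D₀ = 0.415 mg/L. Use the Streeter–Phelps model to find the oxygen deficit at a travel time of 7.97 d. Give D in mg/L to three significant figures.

k_d L₀/(k_2−k_d) = 0.319×23.9/(0.214−0.319) = 7.624/-0.1050 = -72.61 mg/L.
e^(−k_d t) = e^(−0.319×7.970) = 0.07867; e^(−k_2 t) = e^(−0.214×7.970) = 0.1817.
D = -72.61 × (0.07867 − 0.1817) + 0.415 × 0.1817 = 7.478 + 0.07539 = 7.554 mg/L.

D ≈ 7.55 mg/L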